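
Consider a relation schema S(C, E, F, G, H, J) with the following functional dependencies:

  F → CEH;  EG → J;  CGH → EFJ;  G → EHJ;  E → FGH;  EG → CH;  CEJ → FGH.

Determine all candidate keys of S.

{E}⁺: E→FGH adds F, G, H; EG→CH adds C; EG→J adds J → {C, E, F, G, H, J}.
{F}⁺: F→CEH adds C, E, H; E→FGH adds G; EG→J adds J → {C, E, F, G, H, J}.
{G}⁺: G→EHJ adds E, H, J; E→FGH adds F; EG→CH adds C → {C, E, F, G, H, J}.

(E), (F), (G)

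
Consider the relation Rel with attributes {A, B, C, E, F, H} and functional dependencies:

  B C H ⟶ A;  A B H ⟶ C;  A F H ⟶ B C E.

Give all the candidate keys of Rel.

AFH, BCFH

Attributes F, H never appear on any right-hand side, so every candidate key must contain {F, H}.
{F, H}⁺ = {F, H}, which is not all of the schema, so we must add further attributes.
{A, F, H}⁺: AFH→BCE adds B, C, E → {A, B, C, E, F, H}. Minimal: {F, H}⁺ = {F, H}; {A, H}⁺ = {A, H}; {A, F}⁺ = {A, F} — none reach the full schema.
{B, C, F, H}⁺: BCH→A adds A; AFH→BCE adds E → {A, B, C, E, F, H}. Minimal: {C, F, H}⁺ = {C, F, H}; {B, F, H}⁺ = {B, F, H}; {B, C, H}⁺ = {A, B, C, H}; … — none reach the full schema.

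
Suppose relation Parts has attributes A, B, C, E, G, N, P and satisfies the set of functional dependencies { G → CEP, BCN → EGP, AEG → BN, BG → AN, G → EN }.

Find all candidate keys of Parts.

(A, G), (B, G), (B, C, N)

{A, G}⁺: G→CEP adds C, E, P; AEG→BN adds B, N → {A, B, C, E, G, N, P}. Minimal: {G}⁺ = {C, E, G, N, P}; {A}⁺ = {A} — none reach the full schema.
{B, G}⁺: G→CEP adds C, E, P; BG→AN adds A, N → {A, B, C, E, G, N, P}. Minimal: {G}⁺ = {C, E, G, N, P}; {B}⁺ = {B} — none reach the full schema.
{B, C, N}⁺: BCN→EGP adds E, G, P; BG→AN adds A → {A, B, C, E, G, N, P}. Minimal: {C, N}⁺ = {C, N}; {B, N}⁺ = {B, N}; {B, C}⁺ = {B, C} — none reach the full schema.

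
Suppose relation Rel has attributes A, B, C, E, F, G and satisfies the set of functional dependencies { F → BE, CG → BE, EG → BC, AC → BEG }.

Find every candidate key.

Attributes A, F never appear on any right-hand side, so every candidate key must contain {A, F}.
{A, F}⁺ = {A, B, E, F}, which is not all of the schema, so we must add further attributes.
{A, C, F}⁺: F→BE adds B, E; AC→BEG adds G → {A, B, C, E, F, G}. Minimal: {C, F}⁺ = {B, C, E, F}; {A, F}⁺ = {A, B, E, F}; {A, C}⁺ = {A, B, C, E, G} — none reach the full schema.
{A, F, G}⁺: F→BE adds B, E; EG→BC adds C → {A, B, C, E, F, G}. Minimal: {F, G}⁺ = {B, C, E, F, G}; {A, G}⁺ = {A, G}; {A, F}⁺ = {A, B, E, F} — none reach the full schema.
Any other superkey contains one of these as a subset, so there are no further candidate keys.

ACF, AFG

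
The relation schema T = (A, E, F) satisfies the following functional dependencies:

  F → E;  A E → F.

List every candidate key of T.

Attribute A never appears on the right-hand side of any dependency, so A must belong to every candidate key.
{A}⁺ = {A}, which is not all of the schema, so we must add further attributes.
{A, E}⁺: AE→F adds F → {A, E, F}. Minimal: {E}⁺ = {E}; {A}⁺ = {A} — none reach the full schema.
{A, F}⁺: F→E adds E → {A, E, F}. Minimal: {F}⁺ = {E, F}; {A}⁺ = {A} — none reach the full schema.
Any other superkey contains one of these as a subset, so there are no further candidate keys.

(A, E), (A, F)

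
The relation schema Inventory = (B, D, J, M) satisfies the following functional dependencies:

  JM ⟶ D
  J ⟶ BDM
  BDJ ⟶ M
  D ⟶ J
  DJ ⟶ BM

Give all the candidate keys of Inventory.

{D}⁺: D→J adds J; DJ→BM adds B, M → {B, D, J, M}.
{J}⁺: J→BDM adds B, D, M → {B, D, J, M}.
Any other superkey contains one of these as a subset, so there are no further candidate keys.

{D}; {J}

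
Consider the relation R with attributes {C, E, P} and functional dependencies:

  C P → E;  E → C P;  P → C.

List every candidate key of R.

{E}, {P}

{E}⁺: E→CP adds C, P → {C, E, P}.
{P}⁺: P→C adds C; CP→E adds E → {C, E, P}.
Any other superkey contains one of these as a subset, so there are no further candidate keys.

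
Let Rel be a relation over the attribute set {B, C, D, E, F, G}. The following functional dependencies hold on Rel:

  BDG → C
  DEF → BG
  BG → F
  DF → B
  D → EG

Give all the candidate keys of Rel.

(B, D), (D, F)

Attribute D never appears on the right-hand side of any dependency, so D must belong to every candidate key.
{D}⁺ = {D, E, G}, which is not all of the schema, so we must add further attributes.
{B, D}⁺: D→EG adds E, G; BDG→C adds C; BG→F adds F → {B, C, D, E, F, G}. Minimal: {D}⁺ = {D, E, G}; {B}⁺ = {B} — none reach the full schema.
{D, F}⁺: DF→B adds B; D→EG adds E, G; BDG→C adds C → {B, C, D, E, F, G}. Minimal: {F}⁺ = {F}; {D}⁺ = {D, E, G} — none reach the full schema.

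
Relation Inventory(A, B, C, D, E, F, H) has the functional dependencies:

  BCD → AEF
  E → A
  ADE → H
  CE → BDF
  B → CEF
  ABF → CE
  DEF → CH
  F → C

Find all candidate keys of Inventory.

{B}; {C, E}; {E, F}

{B}⁺: B→CEF adds C, E, F; E→A adds A; CE→BDF adds D; DEF→CH adds H → {A, B, C, D, E, F, H}.
{C, E}⁺: E→A adds A; CE→BDF adds B, D, F; DEF→CH adds H → {A, B, C, D, E, F, H}.
{E, F}⁺: E→A adds A; F→C adds C; CE→BDF adds B, D; DEF→CH adds H → {A, B, C, D, E, F, H}.
Any other superkey contains one of these as a subset, so there are no further candidate keys.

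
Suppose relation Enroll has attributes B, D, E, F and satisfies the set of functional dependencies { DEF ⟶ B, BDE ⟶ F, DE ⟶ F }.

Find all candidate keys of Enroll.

{D, E}

Attributes D, E never appear on any right-hand side, so every candidate key must contain {D, E}.
{D, E}⁺ = {B, D, E, F}, which is all of the schema, so {D, E} is the only candidate key.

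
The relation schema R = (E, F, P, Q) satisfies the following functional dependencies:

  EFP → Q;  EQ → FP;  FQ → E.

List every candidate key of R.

{E, Q}⁺: EQ→FP adds F, P → {E, F, P, Q}. Minimal: {Q}⁺ = {Q}; {E}⁺ = {E} — none reach the full schema.
{F, Q}⁺: FQ→E adds E; EQ→FP adds P → {E, F, P, Q}. Minimal: {Q}⁺ = {Q}; {F}⁺ = {F} — none reach the full schema.
{E, F, P}⁺: EFP→Q adds Q → {E, F, P, Q}. Minimal: {F, P}⁺ = {F, P}; {E, P}⁺ = {E, P}; {E, F}⁺ = {E, F} — none reach the full schema.

EQ, FQ, EFP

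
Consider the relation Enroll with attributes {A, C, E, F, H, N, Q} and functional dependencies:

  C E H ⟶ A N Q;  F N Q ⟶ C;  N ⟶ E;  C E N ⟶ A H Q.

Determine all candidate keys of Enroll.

Attribute F never appears on the right-hand side of any dependency, so F must belong to every candidate key.
{F}⁺ = {F}, which is not all of the schema, so we must add further attributes.
{C, F, N}⁺: N→E adds E; CEN→AHQ adds A, H, Q → {A, C, E, F, H, N, Q}.
{F, N, Q}⁺: FNQ→C adds C; N→E adds E; CEN→AHQ adds A, H → {A, C, E, F, H, N, Q}.
{C, E, F, H}⁺: CEH→ANQ adds A, N, Q → {A, C, E, F, H, N, Q}.
Any other superkey contains one of these as a subset, so there are no further candidate keys.

{C, F, N}; {F, N, Q}; {C, E, F, H}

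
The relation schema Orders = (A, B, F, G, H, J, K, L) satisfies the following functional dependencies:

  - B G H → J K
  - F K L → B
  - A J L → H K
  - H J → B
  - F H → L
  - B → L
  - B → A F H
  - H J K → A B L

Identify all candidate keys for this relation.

BG; GHJ; AGJL; FGHK; FGKL

Attribute G never appears on the right-hand side of any dependency, so G must belong to every candidate key.
{G}⁺ = {G}, which is not all of the schema, so we must add further attributes.
{B, G}⁺: B→L adds L; B→AFH adds A, F, H; BGH→JK adds J, K → {A, B, F, G, H, J, K, L}. Minimal: {G}⁺ = {G}; {B}⁺ = {A, B, F, H, L} — none reach the full schema.
{G, H, J}⁺: HJ→B adds B; B→L adds L; B→AFH adds A, F; BGH→JK adds K → {A, B, F, G, H, J, K, L}. Minimal: {H, J}⁺ = {A, B, F, H, J, K, L}; {G, J}⁺ = {G, J}; {G, H}⁺ = {G, H} — none reach the full schema.
{A, G, J, L}⁺: AJL→HK adds H, K; HJ→B adds B; B→AFH adds F → {A, B, F, G, H, J, K, L}. Minimal: {G, J, L}⁺ = {G, J, L}; {A, J, L}⁺ = {A, B, F, H, J, K, L}; {A, G, L}⁺ = {A, G, L}; … — none reach the full schema.
{F, G, H, K}⁺: FH→L adds L; FKL→B adds B; B→AFH adds A; BGH→JK adds J → {A, B, F, G, H, J, K, L}. Minimal: {G, H, K}⁺ = {G, H, K}; {F, H, K}⁺ = {A, B, F, H, K, L}; {F, G, K}⁺ = {F, G, K}; … — none reach the full schema.
{F, G, K, L}⁺: FKL→B adds B; B→AFH adds A, H; BGH→JK adds J → {A, B, F, G, H, J, K, L}. Minimal: {G, K, L}⁺ = {G, K, L}; {F, K, L}⁺ = {A, B, F, H, K, L}; {F, G, L}⁺ = {F, G, L}; … — none reach the full schema.
Any other superkey contains one of these as a subset, so there are no further candidate keys.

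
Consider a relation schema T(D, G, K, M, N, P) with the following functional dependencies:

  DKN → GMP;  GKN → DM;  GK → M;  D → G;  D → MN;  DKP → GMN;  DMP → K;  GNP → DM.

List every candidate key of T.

{D, K}⁺: D→G adds G; D→MN adds M, N; DKN→GMP adds P → {D, G, K, M, N, P}. Minimal: {K}⁺ = {K}; {D}⁺ = {D, G, M, N} — none reach the full schema.
{D, P}⁺: D→G adds G; D→MN adds M, N; DMP→K adds K → {D, G, K, M, N, P}. Minimal: {P}⁺ = {P}; {D}⁺ = {D, G, M, N} — none reach the full schema.
{G, K, N}⁺: GKN→DM adds D, M; DKN→GMP adds P → {D, G, K, M, N, P}. Minimal: {K, N}⁺ = {K, N}; {G, N}⁺ = {G, N}; {G, K}⁺ = {G, K, M} — none reach the full schema.
{G, N, P}⁺: GNP→DM adds D, M; DMP→K adds K → {D, G, K, M, N, P}. Minimal: {N, P}⁺ = {N, P}; {G, P}⁺ = {G, P}; {G, N}⁺ = {G, N} — none reach the full schema.
Any other superkey contains one of these as a subset, so there are no further candidate keys.

DK, DP, GKN, GNP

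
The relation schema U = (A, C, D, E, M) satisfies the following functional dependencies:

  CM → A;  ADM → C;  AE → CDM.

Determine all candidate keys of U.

Attribute E never appears on the right-hand side of any dependency, so E must belong to every candidate key.
{E}⁺ = {E}, which is not all of the schema, so we must add further attributes.
{A, E}⁺: AE→CDM adds C, D, M → {A, C, D, E, M}. Minimal: {E}⁺ = {E}; {A}⁺ = {A} — none reach the full schema.
{C, E, M}⁺: CM→A adds A; AE→CDM adds D → {A, C, D, E, M}. Minimal: {E, M}⁺ = {E, M}; {C, M}⁺ = {A, C, M}; {C, E}⁺ = {C, E} — none reach the full schema.

AE, CEM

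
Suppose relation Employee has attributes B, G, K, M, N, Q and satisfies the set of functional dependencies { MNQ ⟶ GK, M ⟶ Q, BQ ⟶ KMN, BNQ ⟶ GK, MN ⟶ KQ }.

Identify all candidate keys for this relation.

(B, M); (B, Q)

{B, M}⁺: M→Q adds Q; BQ→KMN adds K, N; BNQ→GK adds G → {B, G, K, M, N, Q}. Minimal: {M}⁺ = {M, Q}; {B}⁺ = {B} — none reach the full schema.
{B, Q}⁺: BQ→KMN adds K, M, N; BNQ→GK adds G → {B, G, K, M, N, Q}. Minimal: {Q}⁺ = {Q}; {B}⁺ = {B} — none reach the full schema.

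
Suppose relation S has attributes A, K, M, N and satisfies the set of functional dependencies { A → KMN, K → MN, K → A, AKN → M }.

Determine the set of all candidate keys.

{A}; {K}

{A}⁺: A→KMN adds K, M, N → {A, K, M, N}.
{K}⁺: K→MN adds M, N; K→A adds A → {A, K, M, N}.
Any other superkey contains one of these as a subset, so there are no further candidate keys.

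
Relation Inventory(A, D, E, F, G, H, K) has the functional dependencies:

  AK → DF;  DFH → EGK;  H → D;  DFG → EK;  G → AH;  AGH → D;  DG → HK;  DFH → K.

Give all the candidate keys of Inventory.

{G}; {F, H}; {A, H, K}

{G}⁺: G→AH adds A, H; AGH→D adds D; DG→HK adds K; AK→DF adds F; DFH→EGK adds E → {A, D, E, F, G, H, K}.
{F, H}⁺: H→D adds D; DFH→K adds K; DFH→EGK adds E, G; G→AH adds A → {A, D, E, F, G, H, K}.
{A, H, K}⁺: AK→DF adds D, F; DFH→EGK adds E, G → {A, D, E, F, G, H, K}.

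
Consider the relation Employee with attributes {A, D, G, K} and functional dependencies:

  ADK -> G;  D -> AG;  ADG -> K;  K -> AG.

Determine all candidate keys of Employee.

{D}⁺: D→AG adds A, G; ADG→K adds K → {A, D, G, K}.
No other minimal superkey exists.

D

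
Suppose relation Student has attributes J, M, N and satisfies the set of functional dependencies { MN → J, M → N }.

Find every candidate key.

(M)

Attribute M never appears on the right-hand side of any dependency, so M must belong to every candidate key.
{M}⁺ = {J, M, N}, which is all of the schema, so {M} is the only candidate key.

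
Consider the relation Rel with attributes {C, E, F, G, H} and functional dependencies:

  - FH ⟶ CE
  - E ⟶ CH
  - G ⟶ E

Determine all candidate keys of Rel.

Attributes F, G never appear on any right-hand side, so every candidate key must contain {F, G}.
{F, G}⁺ = {C, E, F, G, H}, which is all of the schema, so {F, G} is the only candidate key.

{F, G}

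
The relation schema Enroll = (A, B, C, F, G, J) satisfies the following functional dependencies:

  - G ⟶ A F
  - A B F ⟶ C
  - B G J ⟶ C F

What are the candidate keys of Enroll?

(B, G, J)

Attributes B, G, J never appear on any right-hand side, so every candidate key must contain {B, G, J}.
{B, G, J}⁺ = {A, B, C, F, G, J}, which is all of the schema, so {B, G, J} is the only candidate key.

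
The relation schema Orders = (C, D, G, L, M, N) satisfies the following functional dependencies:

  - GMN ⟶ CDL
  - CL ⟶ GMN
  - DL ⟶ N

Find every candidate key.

{C, L}⁺: CL→GMN adds G, M, N; GMN→CDL adds D → {C, D, G, L, M, N}. Minimal: {L}⁺ = {L}; {C}⁺ = {C} — none reach the full schema.
{G, M, N}⁺: GMN→CDL adds C, D, L → {C, D, G, L, M, N}. Minimal: {M, N}⁺ = {M, N}; {G, N}⁺ = {G, N}; {G, M}⁺ = {G, M} — none reach the full schema.
{D, G, L, M}⁺: DL→N adds N; GMN→CDL adds C → {C, D, G, L, M, N}. Minimal: {G, L, M}⁺ = {G, L, M}; {D, L, M}⁺ = {D, L, M, N}; {D, G, M}⁺ = {D, G, M}; … — none reach the full schema.

{C, L}, {G, M, N}, {D, G, L, M}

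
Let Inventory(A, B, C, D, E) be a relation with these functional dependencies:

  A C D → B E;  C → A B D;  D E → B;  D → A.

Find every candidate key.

C

Attribute C never appears on the right-hand side of any dependency, so C must belong to every candidate key.
{C}⁺ = {A, B, C, D, E}, which is all of the schema, so {C} is the only candidate key.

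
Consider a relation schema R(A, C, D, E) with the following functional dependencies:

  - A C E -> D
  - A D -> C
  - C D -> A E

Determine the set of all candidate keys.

{A, D}; {C, D}; {A, C, E}

{A, D}⁺: AD→C adds C; CD→AE adds E → {A, C, D, E}.
{C, D}⁺: CD→AE adds A, E → {A, C, D, E}.
{A, C, E}⁺: ACE→D adds D → {A, C, D, E}.
Any other superkey contains one of these as a subset, so there are no further candidate keys.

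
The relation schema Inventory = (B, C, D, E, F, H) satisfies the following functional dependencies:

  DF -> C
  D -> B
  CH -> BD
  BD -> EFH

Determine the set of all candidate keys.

(D), (C, H)

{D}⁺: D→B adds B; BD→EFH adds E, F, H; DF→C adds C → {B, C, D, E, F, H}.
{C, H}⁺: CH→BD adds B, D; BD→EFH adds E, F → {B, C, D, E, F, H}. Minimal: {H}⁺ = {H}; {C}⁺ = {C} — none reach the full schema.
Any other superkey contains one of these as a subset, so there are no further candidate keys.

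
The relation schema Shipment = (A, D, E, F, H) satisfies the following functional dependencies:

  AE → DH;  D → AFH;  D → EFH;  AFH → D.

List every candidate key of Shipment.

D, AE, AFH

{D}⁺: D→AFH adds A, F, H; D→EFH adds E → {A, D, E, F, H}.
{A, E}⁺: AE→DH adds D, H; D→AFH adds F → {A, D, E, F, H}. Minimal: {E}⁺ = {E}; {A}⁺ = {A} — none reach the full schema.
{A, F, H}⁺: AFH→D adds D; D→EFH adds E → {A, D, E, F, H}. Minimal: {F, H}⁺ = {F, H}; {A, H}⁺ = {A, H}; {A, F}⁺ = {A, F} — none reach the full schema.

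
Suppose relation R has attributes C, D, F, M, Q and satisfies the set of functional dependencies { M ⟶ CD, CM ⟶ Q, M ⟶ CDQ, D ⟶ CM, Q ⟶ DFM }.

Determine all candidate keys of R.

{D}⁺: D→CM adds C, M; CM→Q adds Q; Q→DFM adds F → {C, D, F, M, Q}.
{M}⁺: M→CD adds C, D; CM→Q adds Q; Q→DFM adds F → {C, D, F, M, Q}.
{Q}⁺: Q→DFM adds D, F, M; M→CD adds C → {C, D, F, M, Q}.
Any other superkey contains one of these as a subset, so there are no further candidate keys.

D, M, Q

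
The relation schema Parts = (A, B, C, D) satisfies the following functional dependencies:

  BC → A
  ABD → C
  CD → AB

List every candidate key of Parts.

(C, D); (A, B, D)

Attribute D never appears on the right-hand side of any dependency, so D must belong to every candidate key.
{D}⁺ = {D}, which is not all of the schema, so we must add further attributes.
{C, D}⁺: CD→AB adds A, B → {A, B, C, D}. Minimal: {D}⁺ = {D}; {C}⁺ = {C} — none reach the full schema.
{A, B, D}⁺: ABD→C adds C → {A, B, C, D}. Minimal: {B, D}⁺ = {B, D}; {A, D}⁺ = {A, D}; {A, B}⁺ = {A, B} — none reach the full schema.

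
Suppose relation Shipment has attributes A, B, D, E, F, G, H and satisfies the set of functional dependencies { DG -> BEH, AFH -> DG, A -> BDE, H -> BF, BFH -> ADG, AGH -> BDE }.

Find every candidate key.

(H), (A, G), (D, G)

{H}⁺: H→BF adds B, F; BFH→ADG adds A, D, G; AGH→BDE adds E → {A, B, D, E, F, G, H}.
{A, G}⁺: A→BDE adds B, D, E; DG→BEH adds H; H→BF adds F → {A, B, D, E, F, G, H}. Minimal: {G}⁺ = {G}; {A}⁺ = {A, B, D, E} — none reach the full schema.
{D, G}⁺: DG→BEH adds B, E, H; H→BF adds F; BFH→ADG adds A → {A, B, D, E, F, G, H}. Minimal: {G}⁺ = {G}; {D}⁺ = {D} — none reach the full schema.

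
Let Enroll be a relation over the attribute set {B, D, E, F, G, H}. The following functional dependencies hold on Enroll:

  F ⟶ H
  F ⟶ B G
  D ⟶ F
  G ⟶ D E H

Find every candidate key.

{D}⁺: D→F adds F; F→H adds H; F→BG adds B, G; G→DEH adds E → {B, D, E, F, G, H}.
{F}⁺: F→H adds H; F→BG adds B, G; G→DEH adds D, E → {B, D, E, F, G, H}.
{G}⁺: G→DEH adds D, E, H; D→F adds F; F→BG adds B → {B, D, E, F, G, H}.

{D}, {F}, {G}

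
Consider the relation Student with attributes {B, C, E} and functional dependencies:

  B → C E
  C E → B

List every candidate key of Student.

{B}; {C, E}

{B}⁺: B→CE adds C, E → {B, C, E}.
{C, E}⁺: CE→B adds B → {B, C, E}. Minimal: {E}⁺ = {E}; {C}⁺ = {C} — none reach the full schema.
Any other superkey contains one of these as a subset, so there are no further candidate keys.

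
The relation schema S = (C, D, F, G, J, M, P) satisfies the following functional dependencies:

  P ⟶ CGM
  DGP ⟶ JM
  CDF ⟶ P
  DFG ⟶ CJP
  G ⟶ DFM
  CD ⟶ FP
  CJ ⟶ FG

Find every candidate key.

{G}⁺: G→DFM adds D, F, M; DFG→CJP adds C, J, P → {C, D, F, G, J, M, P}.
{P}⁺: P→CGM adds C, G, M; G→DFM adds D, F; DGP→JM adds J → {C, D, F, G, J, M, P}.
{C, D}⁺: CD→FP adds F, P; P→CGM adds G, M; DGP→JM adds J → {C, D, F, G, J, M, P}. Minimal: {D}⁺ = {D}; {C}⁺ = {C} — none reach the full schema.
{C, J}⁺: CJ→FG adds F, G; G→DFM adds D, M; CD→FP adds P → {C, D, F, G, J, M, P}. Minimal: {J}⁺ = {J}; {C}⁺ = {C} — none reach the full schema.

{G}, {P}, {C, D}, {C, J}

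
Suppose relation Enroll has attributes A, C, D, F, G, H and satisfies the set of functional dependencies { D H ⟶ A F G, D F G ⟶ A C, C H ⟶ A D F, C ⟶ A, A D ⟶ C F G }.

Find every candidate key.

Attribute H never appears on the right-hand side of any dependency, so H must belong to every candidate key.
{H}⁺ = {H}, which is not all of the schema, so we must add further attributes.
{C, H}⁺: CH→ADF adds A, D, F; AD→CFG adds G → {A, C, D, F, G, H}. Minimal: {H}⁺ = {H}; {C}⁺ = {A, C} — none reach the full schema.
{D, H}⁺: DH→AFG adds A, F, G; DFG→AC adds C → {A, C, D, F, G, H}. Minimal: {H}⁺ = {H}; {D}⁺ = {D} — none reach the full schema.
Any other superkey contains one of these as a subset, so there are no further candidate keys.

{C, H}; {D, H}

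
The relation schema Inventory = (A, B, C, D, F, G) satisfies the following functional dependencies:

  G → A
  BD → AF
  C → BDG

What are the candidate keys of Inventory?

Attribute C never appears on the right-hand side of any dependency, so C must belong to every candidate key.
{C}⁺ = {A, B, C, D, F, G}, which is all of the schema, so {C} is the only candidate key.

(C)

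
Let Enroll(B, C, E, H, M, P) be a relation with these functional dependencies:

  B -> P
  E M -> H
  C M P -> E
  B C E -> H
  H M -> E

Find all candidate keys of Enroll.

Attributes B, C, M never appear on any right-hand side, so every candidate key must contain {B, C, M}.
{B, C, M}⁺ = {B, C, E, H, M, P}, which is all of the schema, so {B, C, M} is the only candidate key.

{B, C, M}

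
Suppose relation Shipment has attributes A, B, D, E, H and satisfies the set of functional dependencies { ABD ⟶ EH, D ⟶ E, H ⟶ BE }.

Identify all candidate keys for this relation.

Attributes A, D never appear on any right-hand side, so every candidate key must contain {A, D}.
{A, D}⁺ = {A, D, E}, which is not all of the schema, so we must add further attributes.
{A, B, D}⁺: ABD→EH adds E, H → {A, B, D, E, H}. Minimal: {B, D}⁺ = {B, D, E}; {A, D}⁺ = {A, D, E}; {A, B}⁺ = {A, B} — none reach the full schema.
{A, D, H}⁺: D→E adds E; H→BE adds B → {A, B, D, E, H}. Minimal: {D, H}⁺ = {B, D, E, H}; {A, H}⁺ = {A, B, E, H}; {A, D}⁺ = {A, D, E} — none reach the full schema.
Any other superkey contains one of these as a subset, so there are no further candidate keys.

(A, B, D), (A, D, H)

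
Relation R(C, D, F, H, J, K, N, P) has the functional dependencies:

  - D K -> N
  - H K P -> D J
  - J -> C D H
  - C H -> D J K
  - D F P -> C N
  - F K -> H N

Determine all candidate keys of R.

{F, J, P}⁺: J→CDH adds C, D, H; CH→DJK adds K; DFP→CN adds N → {C, D, F, H, J, K, N, P}. Minimal: {J, P}⁺ = {C, D, H, J, K, N, P}; {F, P}⁺ = {F, P}; {F, J}⁺ = {C, D, F, H, J, K, N} — none reach the full schema.
{F, K, P}⁺: FK→HN adds H, N; HKP→DJ adds D, J; J→CDH adds C → {C, D, F, H, J, K, N, P}. Minimal: {K, P}⁺ = {K, P}; {F, P}⁺ = {F, P}; {F, K}⁺ = {F, H, K, N} — none reach the full schema.
{C, F, H, P}⁺: CH→DJK adds D, J, K; DFP→CN adds N → {C, D, F, H, J, K, N, P}. Minimal: {F, H, P}⁺ = {F, H, P}; {C, H, P}⁺ = {C, D, H, J, K, N, P}; {C, F, P}⁺ = {C, F, P}; … — none reach the full schema.
{D, F, H, P}⁺: DFP→CN adds C, N; CH→DJK adds J, K → {C, D, F, H, J, K, N, P}. Minimal: {F, H, P}⁺ = {F, H, P}; {D, H, P}⁺ = {D, H, P}; {D, F, P}⁺ = {C, D, F, N, P}; … — none reach the full schema.
Any other superkey contains one of these as a subset, so there are no further candidate keys.

{F, J, P}, {F, K, P}, {C, F, H, P}, {D, F, H, P}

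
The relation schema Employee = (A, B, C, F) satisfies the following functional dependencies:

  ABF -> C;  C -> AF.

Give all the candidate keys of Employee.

{B, C}; {A, B, F}

{B, C}⁺: C→AF adds A, F → {A, B, C, F}. Minimal: {C}⁺ = {A, C, F}; {B}⁺ = {B} — none reach the full schema.
{A, B, F}⁺: ABF→C adds C → {A, B, C, F}. Minimal: {B, F}⁺ = {B, F}; {A, F}⁺ = {A, F}; {A, B}⁺ = {A, B} — none reach the full schema.
Any other superkey contains one of these as a subset, so there are no further candidate keys.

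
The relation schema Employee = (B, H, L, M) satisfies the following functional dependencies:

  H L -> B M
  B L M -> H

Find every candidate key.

Attribute L never appears on the right-hand side of any dependency, so L must belong to every candidate key.
{L}⁺ = {L}, which is not all of the schema, so we must add further attributes.
{H, L}⁺: HL→BM adds B, M → {B, H, L, M}.
{B, L, M}⁺: BLM→H adds H → {B, H, L, M}.
Any other superkey contains one of these as a subset, so there are no further candidate keys.

{H, L}; {B, L, M}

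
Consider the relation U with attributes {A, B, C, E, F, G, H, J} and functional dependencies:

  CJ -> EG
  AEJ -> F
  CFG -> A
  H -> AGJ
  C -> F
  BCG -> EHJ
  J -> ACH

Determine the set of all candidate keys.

BH; BJ; BCG

Attribute B never appears on the right-hand side of any dependency, so B must belong to every candidate key.
{B}⁺ = {B}, which is not all of the schema, so we must add further attributes.
{B, H}⁺: H→AGJ adds A, G, J; J→ACH adds C; CJ→EG adds E; AEJ→F adds F → {A, B, C, E, F, G, H, J}.
{B, J}⁺: J→ACH adds A, C, H; CJ→EG adds E, G; AEJ→F adds F → {A, B, C, E, F, G, H, J}.
{B, C, G}⁺: C→F adds F; BCG→EHJ adds E, H, J; J→ACH adds A → {A, B, C, E, F, G, H, J}.
Any other superkey contains one of these as a subset, so there are no further candidate keys.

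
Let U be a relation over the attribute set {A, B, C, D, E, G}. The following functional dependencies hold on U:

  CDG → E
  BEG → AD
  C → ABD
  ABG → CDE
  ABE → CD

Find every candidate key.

Attribute G never appears on the right-hand side of any dependency, so G must belong to every candidate key.
{G}⁺ = {G}, which is not all of the schema, so we must add further attributes.
{C, G}⁺: C→ABD adds A, B, D; ABG→CDE adds E → {A, B, C, D, E, G}. Minimal: {G}⁺ = {G}; {C}⁺ = {A, B, C, D} — none reach the full schema.
{A, B, G}⁺: ABG→CDE adds C, D, E → {A, B, C, D, E, G}. Minimal: {B, G}⁺ = {B, G}; {A, G}⁺ = {A, G}; {A, B}⁺ = {A, B} — none reach the full schema.
{B, E, G}⁺: BEG→AD adds A, D; ABG→CDE adds C → {A, B, C, D, E, G}. Minimal: {E, G}⁺ = {E, G}; {B, G}⁺ = {B, G}; {B, E}⁺ = {B, E} — none reach the full schema.

(C, G), (A, B, G), (B, E, G)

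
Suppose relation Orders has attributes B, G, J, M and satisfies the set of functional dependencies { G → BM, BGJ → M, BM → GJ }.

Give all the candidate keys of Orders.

{G}⁺: G→BM adds B, M; BM→GJ adds J → {B, G, J, M}.
{B, M}⁺: BM→GJ adds G, J → {B, G, J, M}.

(G), (B, M)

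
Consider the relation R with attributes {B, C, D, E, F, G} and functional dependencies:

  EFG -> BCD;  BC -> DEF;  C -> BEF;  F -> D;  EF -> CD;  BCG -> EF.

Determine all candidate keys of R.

{C, G}, {E, F, G}

Attribute G never appears on the right-hand side of any dependency, so G must belong to every candidate key.
{G}⁺ = {G}, which is not all of the schema, so we must add further attributes.
{C, G}⁺: C→BEF adds B, E, F; F→D adds D → {B, C, D, E, F, G}. Minimal: {G}⁺ = {G}; {C}⁺ = {B, C, D, E, F} — none reach the full schema.
{E, F, G}⁺: EFG→BCD adds B, C, D → {B, C, D, E, F, G}. Minimal: {F, G}⁺ = {D, F, G}; {E, G}⁺ = {E, G}; {E, F}⁺ = {B, C, D, E, F} — none reach the full schema.
Any other superkey contains one of these as a subset, so there are no further candidate keys.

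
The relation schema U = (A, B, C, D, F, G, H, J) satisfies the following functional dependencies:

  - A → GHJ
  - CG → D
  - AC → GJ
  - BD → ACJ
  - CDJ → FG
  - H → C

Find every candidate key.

{A, B}, {B, D}, {B, C, G}, {B, G, H}

Attribute B never appears on the right-hand side of any dependency, so B must belong to every candidate key.
{B}⁺ = {B}, which is not all of the schema, so we must add further attributes.
{A, B}⁺: A→GHJ adds G, H, J; H→C adds C; CG→D adds D; CDJ→FG adds F → {A, B, C, D, F, G, H, J}. Minimal: {B}⁺ = {B}; {A}⁺ = {A, C, D, F, G, H, J} — none reach the full schema.
{B, D}⁺: BD→ACJ adds A, C, J; CDJ→FG adds F, G; A→GHJ adds H → {A, B, C, D, F, G, H, J}. Minimal: {D}⁺ = {D}; {B}⁺ = {B} — none reach the full schema.
{B, C, G}⁺: CG→D adds D; BD→ACJ adds A, J; CDJ→FG adds F; A→GHJ adds H → {A, B, C, D, F, G, H, J}. Minimal: {C, G}⁺ = {C, D, G}; {B, G}⁺ = {B, G}; {B, C}⁺ = {B, C} — none reach the full schema.
{B, G, H}⁺: H→C adds C; CG→D adds D; BD→ACJ adds A, J; CDJ→FG adds F → {A, B, C, D, F, G, H, J}. Minimal: {G, H}⁺ = {C, D, G, H}; {B, H}⁺ = {B, C, H}; {B, G}⁺ = {B, G} — none reach the full schema.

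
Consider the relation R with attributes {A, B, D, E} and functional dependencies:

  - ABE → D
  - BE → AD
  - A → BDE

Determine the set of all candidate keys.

{A}⁺: A→BDE adds B, D, E → {A, B, D, E}.
{B, E}⁺: BE→AD adds A, D → {A, B, D, E}. Minimal: {E}⁺ = {E}; {B}⁺ = {B} — none reach the full schema.

A, BE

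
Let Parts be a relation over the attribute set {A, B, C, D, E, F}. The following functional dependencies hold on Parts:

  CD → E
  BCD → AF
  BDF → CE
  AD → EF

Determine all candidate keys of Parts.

{A, B, D}⁺: AD→EF adds E, F; BDF→CE adds C → {A, B, C, D, E, F}. Minimal: {B, D}⁺ = {B, D}; {A, D}⁺ = {A, D, E, F}; {A, B}⁺ = {A, B} — none reach the full schema.
{B, C, D}⁺: CD→E adds E; BCD→AF adds A, F → {A, B, C, D, E, F}. Minimal: {C, D}⁺ = {C, D, E}; {B, D}⁺ = {B, D}; {B, C}⁺ = {B, C} — none reach the full schema.
{B, D, F}⁺: BDF→CE adds C, E; BCD→AF adds A → {A, B, C, D, E, F}. Minimal: {D, F}⁺ = {D, F}; {B, F}⁺ = {B, F}; {B, D}⁺ = {B, D} — none reach the full schema.
Any other superkey contains one of these as a subset, so there are no further candidate keys.

{A, B, D}, {B, C, D}, {B, D, F}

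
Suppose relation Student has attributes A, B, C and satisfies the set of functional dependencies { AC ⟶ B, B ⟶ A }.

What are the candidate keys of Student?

(A, C); (B, C)

Attribute C never appears on the right-hand side of any dependency, so C must belong to every candidate key.
{C}⁺ = {C}, which is not all of the schema, so we must add further attributes.
{A, C}⁺: AC→B adds B → {A, B, C}.
{B, C}⁺: B→A adds A → {A, B, C}.
Any other superkey contains one of these as a subset, so there are no further candidate keys.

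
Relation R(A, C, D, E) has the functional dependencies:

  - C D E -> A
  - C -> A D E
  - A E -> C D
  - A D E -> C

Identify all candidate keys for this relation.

(C), (A, E)

{C}⁺: C→ADE adds A, D, E → {A, C, D, E}.
{A, E}⁺: AE→CD adds C, D → {A, C, D, E}.
Any other superkey contains one of these as a subset, so there are no further candidate keys.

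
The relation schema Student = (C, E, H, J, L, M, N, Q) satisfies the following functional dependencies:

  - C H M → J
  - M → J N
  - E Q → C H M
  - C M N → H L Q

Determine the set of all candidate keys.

Attribute E never appears on the right-hand side of any dependency, so E must belong to every candidate key.
{E}⁺ = {E}, which is not all of the schema, so we must add further attributes.
{E, Q}⁺: EQ→CHM adds C, H, M; CHM→J adds J; M→JN adds N; CMN→HLQ adds L → {C, E, H, J, L, M, N, Q}. Minimal: {Q}⁺ = {Q}; {E}⁺ = {E} — none reach the full schema.
{C, E, M}⁺: M→JN adds J, N; CMN→HLQ adds H, L, Q → {C, E, H, J, L, M, N, Q}. Minimal: {E, M}⁺ = {E, J, M, N}; {C, M}⁺ = {C, H, J, L, M, N, Q}; {C, E}⁺ = {C, E} — none reach the full schema.

(E, Q), (C, E, M)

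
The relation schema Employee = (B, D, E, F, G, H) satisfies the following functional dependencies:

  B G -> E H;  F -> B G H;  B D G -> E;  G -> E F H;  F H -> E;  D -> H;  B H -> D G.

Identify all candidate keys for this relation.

(F); (G); (B, D); (B, H)

{F}⁺: F→BGH adds B, G, H; G→EFH adds E; BH→DG adds D → {B, D, E, F, G, H}.
{G}⁺: G→EFH adds E, F, H; F→BGH adds B; BH→DG adds D → {B, D, E, F, G, H}.
{B, D}⁺: D→H adds H; BH→DG adds G; BG→EH adds E; G→EFH adds F → {B, D, E, F, G, H}. Minimal: {D}⁺ = {D, H}; {B}⁺ = {B} — none reach the full schema.
{B, H}⁺: BH→DG adds D, G; BG→EH adds E; G→EFH adds F → {B, D, E, F, G, H}. Minimal: {H}⁺ = {H}; {B}⁺ = {B} — none reach the full schema.
Any other superkey contains one of these as a subset, so there are no further candidate keys.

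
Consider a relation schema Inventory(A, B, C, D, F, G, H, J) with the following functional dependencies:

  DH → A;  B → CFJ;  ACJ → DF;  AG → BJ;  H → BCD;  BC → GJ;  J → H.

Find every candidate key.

{B}⁺: B→CFJ adds C, F, J; BC→GJ adds G; J→H adds H; H→BCD adds D; DH→A adds A → {A, B, C, D, F, G, H, J}.
{H}⁺: H→BCD adds B, C, D; BC→GJ adds G, J; DH→A adds A; B→CFJ adds F → {A, B, C, D, F, G, H, J}.
{J}⁺: J→H adds H; H→BCD adds B, C, D; BC→GJ adds G; DH→A adds A; B→CFJ adds F → {A, B, C, D, F, G, H, J}.
{A, G}⁺: AG→BJ adds B, J; J→H adds H; B→CFJ adds C, F; ACJ→DF adds D → {A, B, C, D, F, G, H, J}.

(B), (H), (J), (A, G)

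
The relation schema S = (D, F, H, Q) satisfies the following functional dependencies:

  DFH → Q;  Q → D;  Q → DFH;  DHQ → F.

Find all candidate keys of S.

{Q}; {D, F, H}

{Q}⁺: Q→D adds D; Q→DFH adds F, H → {D, F, H, Q}.
{D, F, H}⁺: DFH→Q adds Q → {D, F, H, Q}. Minimal: {F, H}⁺ = {F, H}; {D, H}⁺ = {D, H}; {D, F}⁺ = {D, F} — none reach the full schema.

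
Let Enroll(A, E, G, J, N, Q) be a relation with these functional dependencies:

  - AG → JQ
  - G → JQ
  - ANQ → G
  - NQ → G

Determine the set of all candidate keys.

{A, E, G, N}⁺: AG→JQ adds J, Q → {A, E, G, J, N, Q}. Minimal: {E, G, N}⁺ = {E, G, J, N, Q}; {A, G, N}⁺ = {A, G, J, N, Q}; {A, E, N}⁺ = {A, E, N}; … — none reach the full schema.
{A, E, N, Q}⁺: ANQ→G adds G; AG→JQ adds J → {A, E, G, J, N, Q}. Minimal: {E, N, Q}⁺ = {E, G, J, N, Q}; {A, N, Q}⁺ = {A, G, J, N, Q}; {A, E, Q}⁺ = {A, E, Q}; … — none reach the full schema.
Any other superkey contains one of these as a subset, so there are no further candidate keys.

{A, E, G, N}; {A, E, N, Q}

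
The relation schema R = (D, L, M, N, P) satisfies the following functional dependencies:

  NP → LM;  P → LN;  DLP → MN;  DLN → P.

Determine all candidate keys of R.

{D, P}⁺: P→LN adds L, N; DLP→MN adds M → {D, L, M, N, P}. Minimal: {P}⁺ = {L, M, N, P}; {D}⁺ = {D} — none reach the full schema.
{D, L, N}⁺: DLN→P adds P; NP→LM adds M → {D, L, M, N, P}. Minimal: {L, N}⁺ = {L, N}; {D, N}⁺ = {D, N}; {D, L}⁺ = {D, L} — none reach the full schema.
Any other superkey contains one of these as a subset, so there are no further candidate keys.

DP, DLN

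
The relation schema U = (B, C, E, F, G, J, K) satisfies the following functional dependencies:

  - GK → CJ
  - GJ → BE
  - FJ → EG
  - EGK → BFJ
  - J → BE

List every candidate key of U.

GK; FJK

Attribute K never appears on the right-hand side of any dependency, so K must belong to every candidate key.
{K}⁺ = {K}, which is not all of the schema, so we must add further attributes.
{G, K}⁺: GK→CJ adds C, J; GJ→BE adds B, E; EGK→BFJ adds F → {B, C, E, F, G, J, K}.
{F, J, K}⁺: FJ→EG adds E, G; EGK→BFJ adds B; GK→CJ adds C → {B, C, E, F, G, J, K}.
Any other superkey contains one of these as a subset, so there are no further candidate keys.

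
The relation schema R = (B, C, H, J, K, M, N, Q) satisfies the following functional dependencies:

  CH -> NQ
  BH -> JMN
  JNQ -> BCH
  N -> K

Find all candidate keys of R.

{B, C, H}⁺: CH→NQ adds N, Q; BH→JMN adds J, M; N→K adds K → {B, C, H, J, K, M, N, Q}.
{B, H, Q}⁺: BH→JMN adds J, M, N; JNQ→BCH adds C; N→K adds K → {B, C, H, J, K, M, N, Q}.
{C, H, J}⁺: CH→NQ adds N, Q; JNQ→BCH adds B; N→K adds K; BH→JMN adds M → {B, C, H, J, K, M, N, Q}.
{J, N, Q}⁺: JNQ→BCH adds B, C, H; N→K adds K; BH→JMN adds M → {B, C, H, J, K, M, N, Q}.
Any other superkey contains one of these as a subset, so there are no further candidate keys.

(B, C, H), (B, H, Q), (C, H, J), (J, N, Q)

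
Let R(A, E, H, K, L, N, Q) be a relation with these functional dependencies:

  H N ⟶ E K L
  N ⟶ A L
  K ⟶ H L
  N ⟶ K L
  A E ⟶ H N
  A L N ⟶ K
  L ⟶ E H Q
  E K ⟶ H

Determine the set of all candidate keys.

{N}⁺: N→AL adds A, L; N→KL adds K; L→EHQ adds E, H, Q → {A, E, H, K, L, N, Q}.
{A, E}⁺: AE→HN adds H, N; HN→EKL adds K, L; L→EHQ adds Q → {A, E, H, K, L, N, Q}. Minimal: {E}⁺ = {E}; {A}⁺ = {A} — none reach the full schema.
{A, K}⁺: K→HL adds H, L; L→EHQ adds E, Q; AE→HN adds N → {A, E, H, K, L, N, Q}. Minimal: {K}⁺ = {E, H, K, L, Q}; {A}⁺ = {A} — none reach the full schema.
{A, L}⁺: L→EHQ adds E, H, Q; AE→HN adds N; ALN→K adds K → {A, E, H, K, L, N, Q}. Minimal: {L}⁺ = {E, H, L, Q}; {A}⁺ = {A} — none reach the full schema.
Any other superkey contains one of these as a subset, so there are no further candidate keys.

N, AE, AK, AL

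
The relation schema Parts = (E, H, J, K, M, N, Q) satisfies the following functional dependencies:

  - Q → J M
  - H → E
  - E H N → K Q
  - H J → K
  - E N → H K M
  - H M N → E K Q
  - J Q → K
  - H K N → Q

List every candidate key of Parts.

Attribute N never appears on the right-hand side of any dependency, so N must belong to every candidate key.
{N}⁺ = {N}, which is not all of the schema, so we must add further attributes.
{E, N}⁺: EN→HKM adds H, K, M; HMN→EKQ adds Q; Q→JM adds J → {E, H, J, K, M, N, Q}.
{H, N}⁺: H→E adds E; EHN→KQ adds K, Q; EN→HKM adds M; Q→JM adds J → {E, H, J, K, M, N, Q}.
Any other superkey contains one of these as a subset, so there are no further candidate keys.

{E, N}, {H, N}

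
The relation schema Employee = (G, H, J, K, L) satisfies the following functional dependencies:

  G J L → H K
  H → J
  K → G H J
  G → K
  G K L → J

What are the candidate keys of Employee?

{G, L}, {K, L}

Attribute L never appears on the right-hand side of any dependency, so L must belong to every candidate key.
{L}⁺ = {L}, which is not all of the schema, so we must add further attributes.
{G, L}⁺: G→K adds K; GKL→J adds J; GJL→HK adds H → {G, H, J, K, L}. Minimal: {L}⁺ = {L}; {G}⁺ = {G, H, J, K} — none reach the full schema.
{K, L}⁺: K→GHJ adds G, H, J → {G, H, J, K, L}. Minimal: {L}⁺ = {L}; {K}⁺ = {G, H, J, K} — none reach the full schema.
Any other superkey contains one of these as a subset, so there are no further candidate keys.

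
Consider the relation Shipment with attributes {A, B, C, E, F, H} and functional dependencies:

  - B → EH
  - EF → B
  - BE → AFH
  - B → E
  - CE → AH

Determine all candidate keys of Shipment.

Attribute C never appears on the right-hand side of any dependency, so C must belong to every candidate key.
{C}⁺ = {C}, which is not all of the schema, so we must add further attributes.
{B, C}⁺: B→EH adds E, H; BE→AFH adds A, F → {A, B, C, E, F, H}.
{C, E, F}⁺: EF→B adds B; BE→AFH adds A, H → {A, B, C, E, F, H}.
Any other superkey contains one of these as a subset, so there are no further candidate keys.

BC, CEF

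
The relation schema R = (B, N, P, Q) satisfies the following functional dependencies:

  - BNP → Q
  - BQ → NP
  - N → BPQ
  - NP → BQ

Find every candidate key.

{N}⁺: N→BPQ adds B, P, Q → {B, N, P, Q}.
{B, Q}⁺: BQ→NP adds N, P → {B, N, P, Q}. Minimal: {Q}⁺ = {Q}; {B}⁺ = {B} — none reach the full schema.

{N}; {B, Q}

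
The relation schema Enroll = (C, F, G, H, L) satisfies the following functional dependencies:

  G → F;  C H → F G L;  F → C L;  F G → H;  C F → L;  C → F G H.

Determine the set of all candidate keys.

{C}; {F}; {G}

{C}⁺: C→FGH adds F, G, H; CH→FGL adds L → {C, F, G, H, L}.
{F}⁺: F→CL adds C, L; C→FGH adds G, H → {C, F, G, H, L}.
{G}⁺: G→F adds F; F→CL adds C, L; FG→H adds H → {C, F, G, H, L}.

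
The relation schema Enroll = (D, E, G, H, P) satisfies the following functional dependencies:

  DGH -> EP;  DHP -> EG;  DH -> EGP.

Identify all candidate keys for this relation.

Attributes D, H never appear on any right-hand side, so every candidate key must contain {D, H}.
{D, H}⁺ = {D, E, G, H, P}, which is all of the schema, so {D, H} is the only candidate key.

{D, H}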